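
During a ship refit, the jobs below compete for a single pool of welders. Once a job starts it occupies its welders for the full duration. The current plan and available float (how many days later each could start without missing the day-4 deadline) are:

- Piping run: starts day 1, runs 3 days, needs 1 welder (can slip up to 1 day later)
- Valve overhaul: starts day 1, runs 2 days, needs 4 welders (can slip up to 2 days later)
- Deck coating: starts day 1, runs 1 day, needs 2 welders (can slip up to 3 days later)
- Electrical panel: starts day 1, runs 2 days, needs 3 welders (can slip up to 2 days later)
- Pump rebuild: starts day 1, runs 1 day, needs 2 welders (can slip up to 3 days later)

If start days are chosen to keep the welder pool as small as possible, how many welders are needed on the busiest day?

Early-start (Piping run@1, Valve overhaul@1, Deck coating@1, Electrical panel@1, Pump rebuild@1) gives peak 12: d1:12  d2:8  d3:1  d4:0.
Shift Deck coating→3, Electrical panel→3, Pump rebuild→4.
Schedule Piping run@1, Valve overhaul@1, Deck coating@3, Electrical panel@3, Pump rebuild@4: d1:5  d2:5  d3:6  d4:5 — peak 6.
Total welder-days = 21 over 4 days ⇒ peak ≥ ⌈21/4⌉ = 6, so 6 is optimal.

6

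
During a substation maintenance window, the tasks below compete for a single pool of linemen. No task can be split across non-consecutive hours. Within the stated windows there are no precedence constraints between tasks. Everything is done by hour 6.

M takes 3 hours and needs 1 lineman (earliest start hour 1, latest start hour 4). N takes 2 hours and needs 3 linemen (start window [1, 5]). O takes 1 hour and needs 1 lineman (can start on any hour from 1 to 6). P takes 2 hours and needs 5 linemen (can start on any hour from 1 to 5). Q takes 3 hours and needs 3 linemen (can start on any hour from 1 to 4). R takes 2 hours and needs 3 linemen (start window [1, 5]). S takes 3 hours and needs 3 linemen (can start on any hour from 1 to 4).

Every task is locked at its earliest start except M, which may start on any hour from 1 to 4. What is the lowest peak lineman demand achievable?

M@1: h1:19  h2:18  h3:7  h4:0  h5:0  h6:0 → peak 19
M@2: h1:18  h2:18  h3:7  h4:1  h5:0  h6:0 → peak 18
M@3: h1:18  h2:17  h3:7  h4:1  h5:1  h6:0 → peak 18
M@4: h1:18  h2:17  h3:6  h4:1  h5:1  h6:1 → peak 18
Best is M@2, peak 18.

18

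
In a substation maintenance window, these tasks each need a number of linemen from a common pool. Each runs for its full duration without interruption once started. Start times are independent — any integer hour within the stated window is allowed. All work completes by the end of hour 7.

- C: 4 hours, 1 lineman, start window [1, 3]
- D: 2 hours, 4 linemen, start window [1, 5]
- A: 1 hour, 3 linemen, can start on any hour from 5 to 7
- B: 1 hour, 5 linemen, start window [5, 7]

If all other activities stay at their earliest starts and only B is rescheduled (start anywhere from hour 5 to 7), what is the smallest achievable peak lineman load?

B@5: h1:5  h2:5  h3:1  h4:1  h5:8  h6:0  h7:0 → peak 8
B@6: h1:5  h2:5  h3:1  h4:1  h5:3  h6:5  h7:0 → peak 5
B@7: h1:5  h2:5  h3:1  h4:1  h5:3  h6:0  h7:5 → peak 5
Best is B@6, peak 5.

5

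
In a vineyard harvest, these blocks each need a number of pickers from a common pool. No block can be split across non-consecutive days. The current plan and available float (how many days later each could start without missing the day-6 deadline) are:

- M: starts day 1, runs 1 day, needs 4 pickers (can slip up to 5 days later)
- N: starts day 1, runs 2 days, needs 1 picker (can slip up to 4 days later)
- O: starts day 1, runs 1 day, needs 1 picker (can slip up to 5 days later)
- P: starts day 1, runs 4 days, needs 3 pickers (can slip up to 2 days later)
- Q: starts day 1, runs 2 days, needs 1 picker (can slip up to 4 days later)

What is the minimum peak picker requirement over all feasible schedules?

4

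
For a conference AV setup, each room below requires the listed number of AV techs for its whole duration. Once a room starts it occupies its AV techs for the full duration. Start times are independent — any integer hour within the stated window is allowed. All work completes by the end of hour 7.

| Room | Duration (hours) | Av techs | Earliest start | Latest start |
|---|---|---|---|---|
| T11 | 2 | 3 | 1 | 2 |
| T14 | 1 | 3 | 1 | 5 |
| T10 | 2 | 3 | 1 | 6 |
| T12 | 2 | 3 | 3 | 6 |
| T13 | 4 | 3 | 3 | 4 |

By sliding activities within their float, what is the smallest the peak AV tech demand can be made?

6

Early-start (T11@1, T14@1, T10@1, T12@3, T13@3) gives peak 9: h1:9  h2:6  h3:6  h4:6  h5:3  h6:3  h7:0.
Shift T10→2, T13→4.
Schedule T11@1, T14@1, T10@2, T12@3, T13@4: h1:6  h2:6  h3:6  h4:6  h5:3  h6:3  h7:3 — peak 6.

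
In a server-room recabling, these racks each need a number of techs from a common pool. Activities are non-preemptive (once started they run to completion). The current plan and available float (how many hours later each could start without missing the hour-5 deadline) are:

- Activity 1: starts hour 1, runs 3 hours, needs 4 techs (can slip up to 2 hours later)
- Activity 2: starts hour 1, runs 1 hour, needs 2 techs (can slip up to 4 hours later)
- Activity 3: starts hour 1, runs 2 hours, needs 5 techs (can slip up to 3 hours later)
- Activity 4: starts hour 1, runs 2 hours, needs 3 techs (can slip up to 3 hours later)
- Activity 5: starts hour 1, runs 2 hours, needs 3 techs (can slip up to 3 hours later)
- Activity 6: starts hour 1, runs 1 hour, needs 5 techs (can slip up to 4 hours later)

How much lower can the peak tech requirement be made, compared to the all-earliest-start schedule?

Early-start peak: h1:22  h2:15  h3:4  h4:0  h5:0 ⇒ 22.
Leveled (Activity 1@1, Activity 2@1, Activity 3@3, Activity 4@1, Activity 5@4, Activity 6@5): h1:9  h2:7  h3:9  h4:8  h5:8 ⇒ 9.
Reduction 22 − 9 = 13.

13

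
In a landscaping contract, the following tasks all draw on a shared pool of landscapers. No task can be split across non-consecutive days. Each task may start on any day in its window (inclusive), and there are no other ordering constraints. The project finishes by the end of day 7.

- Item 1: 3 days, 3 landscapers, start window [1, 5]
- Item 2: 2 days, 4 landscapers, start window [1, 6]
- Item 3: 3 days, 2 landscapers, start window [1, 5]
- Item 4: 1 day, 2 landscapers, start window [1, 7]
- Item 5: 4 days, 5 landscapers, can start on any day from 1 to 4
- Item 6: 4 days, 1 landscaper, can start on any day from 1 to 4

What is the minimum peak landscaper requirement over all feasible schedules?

Early-start (Item 1@1, Item 2@1, Item 3@1, Item 4@1, Item 5@1, Item 6@1) gives peak 17: d1:17  d2:15  d3:11  d4:6  d5:0  d6:0  d7:0.
Shift Item 3→3, Item 4→3, Item 5→4.
Schedule Item 1@1, Item 2@1, Item 3@3, Item 4@3, Item 5@4, Item 6@1: d1:8  d2:8  d3:8  d4:8  d5:7  d6:5  d7:5 — peak 8.

8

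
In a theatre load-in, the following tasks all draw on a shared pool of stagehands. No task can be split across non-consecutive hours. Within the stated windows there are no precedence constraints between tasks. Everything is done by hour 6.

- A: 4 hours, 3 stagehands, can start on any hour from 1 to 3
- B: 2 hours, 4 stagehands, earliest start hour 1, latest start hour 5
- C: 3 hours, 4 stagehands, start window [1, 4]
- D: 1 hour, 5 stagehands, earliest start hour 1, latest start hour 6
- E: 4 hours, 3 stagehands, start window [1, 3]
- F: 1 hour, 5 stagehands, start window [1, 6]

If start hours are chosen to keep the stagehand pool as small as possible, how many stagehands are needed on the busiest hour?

10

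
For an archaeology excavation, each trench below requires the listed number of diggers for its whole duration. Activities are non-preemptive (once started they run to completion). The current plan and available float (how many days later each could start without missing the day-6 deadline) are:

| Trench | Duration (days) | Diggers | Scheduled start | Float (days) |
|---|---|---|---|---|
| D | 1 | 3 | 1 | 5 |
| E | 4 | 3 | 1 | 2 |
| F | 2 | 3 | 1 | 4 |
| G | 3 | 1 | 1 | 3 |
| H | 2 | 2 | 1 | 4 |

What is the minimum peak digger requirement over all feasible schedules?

Early-start (D@1, E@1, F@1, G@1, H@1) gives peak 12: d1:12  d2:9  d3:4  d4:3  d5:0  d6:0.
Shift F→2, G→4, H→4.
Schedule D@1, E@1, F@2, G@4, H@4: d1:6  d2:6  d3:6  d4:6  d5:3  d6:1 — peak 6.

6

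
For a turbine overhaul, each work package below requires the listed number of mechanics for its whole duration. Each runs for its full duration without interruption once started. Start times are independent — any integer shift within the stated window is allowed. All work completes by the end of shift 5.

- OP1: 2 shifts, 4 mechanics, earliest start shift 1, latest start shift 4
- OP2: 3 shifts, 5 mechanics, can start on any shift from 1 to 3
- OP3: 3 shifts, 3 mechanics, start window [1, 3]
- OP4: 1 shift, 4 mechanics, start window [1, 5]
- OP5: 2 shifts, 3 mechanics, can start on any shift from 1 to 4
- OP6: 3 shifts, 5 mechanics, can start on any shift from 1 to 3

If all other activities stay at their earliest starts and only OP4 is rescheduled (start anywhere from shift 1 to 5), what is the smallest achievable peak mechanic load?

OP4@1: s1:24  s2:20  s3:13  s4:0  s5:0 → peak 24
OP4@2: s1:20  s2:24  s3:13  s4:0  s5:0 → peak 24
OP4@3: s1:20  s2:20  s3:17  s4:0  s5:0 → peak 20
OP4@4: s1:20  s2:20  s3:13  s4:4  s5:0 → peak 20
OP4@5: s1:20  s2:20  s3:13  s4:0  s5:4 → peak 20
Best is OP4@3, peak 20.

20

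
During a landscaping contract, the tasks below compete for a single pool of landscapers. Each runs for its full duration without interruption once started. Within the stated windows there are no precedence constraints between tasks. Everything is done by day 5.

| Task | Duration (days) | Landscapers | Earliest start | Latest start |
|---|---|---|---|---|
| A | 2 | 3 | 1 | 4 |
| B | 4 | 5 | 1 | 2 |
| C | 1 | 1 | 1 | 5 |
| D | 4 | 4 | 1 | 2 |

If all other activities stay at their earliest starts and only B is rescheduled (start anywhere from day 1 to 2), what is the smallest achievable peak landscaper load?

12

B@1: d1:13  d2:12  d3:9  d4:9  d5:0 → peak 13
B@2: d1:8  d2:12  d3:9  d4:9  d5:5 → peak 12
Best is B@2, peak 12.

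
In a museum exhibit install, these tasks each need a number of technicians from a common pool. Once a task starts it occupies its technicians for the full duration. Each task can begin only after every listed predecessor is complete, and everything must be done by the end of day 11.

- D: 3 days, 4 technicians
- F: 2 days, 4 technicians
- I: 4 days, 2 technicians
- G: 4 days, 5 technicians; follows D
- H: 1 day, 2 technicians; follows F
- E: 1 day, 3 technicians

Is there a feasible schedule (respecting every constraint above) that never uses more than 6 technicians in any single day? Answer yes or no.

yes

Schedule D@1, F@4, I@1, G@6, H@10, E@10: d1:6  d2:6  d3:6  d4:6  d5:4  d6:5  d7:5  d8:5  d9:5  d10:5  d11:0 — peak 6 ≤ 6.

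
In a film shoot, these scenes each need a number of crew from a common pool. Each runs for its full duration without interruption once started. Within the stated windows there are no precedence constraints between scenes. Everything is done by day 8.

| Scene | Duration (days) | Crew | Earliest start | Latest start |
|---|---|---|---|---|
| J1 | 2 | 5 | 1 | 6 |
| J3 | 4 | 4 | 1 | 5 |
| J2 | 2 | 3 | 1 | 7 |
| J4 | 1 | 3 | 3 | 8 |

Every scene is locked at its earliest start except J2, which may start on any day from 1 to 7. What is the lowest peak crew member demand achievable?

9

J2@1: d1:12  d2:12  d3:7  d4:4  d5:0  d6:0  d7:0  d8:0 → peak 12
J2@2: d1:9  d2:12  d3:10  d4:4  d5:0  d6:0  d7:0  d8:0 → peak 12
J2@3: d1:9  d2:9  d3:10  d4:7  d5:0  d6:0  d7:0  d8:0 → peak 10
J2@4: d1:9  d2:9  d3:7  d4:7  d5:3  d6:0  d7:0  d8:0 → peak 9
J2@5: d1:9  d2:9  d3:7  d4:4  d5:3  d6:3  d7:0  d8:0 → peak 9
J2@6: d1:9  d2:9  d3:7  d4:4  d5:0  d6:3  d7:3  d8:0 → peak 9
J2@7: d1:9  d2:9  d3:7  d4:4  d5:0  d6:0  d7:3  d8:3 → peak 9
Best is J2@4, peak 9.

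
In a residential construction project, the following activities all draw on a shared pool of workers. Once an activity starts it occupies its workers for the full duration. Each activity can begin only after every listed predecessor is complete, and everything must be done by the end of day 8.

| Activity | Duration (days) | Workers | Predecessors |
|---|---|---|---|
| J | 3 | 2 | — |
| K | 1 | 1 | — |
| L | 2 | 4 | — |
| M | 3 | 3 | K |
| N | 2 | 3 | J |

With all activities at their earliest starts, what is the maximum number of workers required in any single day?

Early-start schedule: J@1, K@1, L@1, M@2, N@4.
Load per day: day 1: 7, day 2: 9, day 3: 5, day 4: 6, day 5: 3, day 6: 0, day 7: 0, day 8: 0.
Peak is 9.

9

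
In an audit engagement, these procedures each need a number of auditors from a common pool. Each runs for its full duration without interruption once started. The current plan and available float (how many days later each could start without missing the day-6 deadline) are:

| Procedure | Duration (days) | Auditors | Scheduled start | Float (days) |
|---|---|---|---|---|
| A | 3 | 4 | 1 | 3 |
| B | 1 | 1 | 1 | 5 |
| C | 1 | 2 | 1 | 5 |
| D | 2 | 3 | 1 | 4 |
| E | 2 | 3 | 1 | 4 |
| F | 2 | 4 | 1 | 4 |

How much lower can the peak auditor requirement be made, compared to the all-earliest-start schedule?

10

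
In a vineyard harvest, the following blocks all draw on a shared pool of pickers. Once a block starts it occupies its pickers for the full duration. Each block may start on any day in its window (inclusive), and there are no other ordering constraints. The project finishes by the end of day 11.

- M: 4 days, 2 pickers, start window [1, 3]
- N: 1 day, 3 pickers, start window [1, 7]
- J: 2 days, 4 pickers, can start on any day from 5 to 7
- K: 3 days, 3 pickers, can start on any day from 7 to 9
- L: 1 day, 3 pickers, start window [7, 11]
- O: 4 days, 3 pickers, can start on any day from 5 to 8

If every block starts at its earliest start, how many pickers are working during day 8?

At early start, day 8 has: K, O.
Demand: 3 + 3 = 6.

6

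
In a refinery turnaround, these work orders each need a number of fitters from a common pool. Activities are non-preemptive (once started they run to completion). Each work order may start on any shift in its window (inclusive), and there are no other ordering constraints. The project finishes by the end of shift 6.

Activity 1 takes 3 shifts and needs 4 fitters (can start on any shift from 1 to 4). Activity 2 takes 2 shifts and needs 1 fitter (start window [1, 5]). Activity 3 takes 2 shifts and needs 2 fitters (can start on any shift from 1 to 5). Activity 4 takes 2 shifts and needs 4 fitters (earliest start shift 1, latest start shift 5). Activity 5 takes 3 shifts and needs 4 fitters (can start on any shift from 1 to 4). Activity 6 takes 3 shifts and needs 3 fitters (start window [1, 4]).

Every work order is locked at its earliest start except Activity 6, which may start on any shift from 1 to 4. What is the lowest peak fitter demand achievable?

Activity 6@1: s1:18  s2:18  s3:11  s4:0  s5:0  s6:0 → peak 18
Activity 6@2: s1:15  s2:18  s3:11  s4:3  s5:0  s6:0 → peak 18
Activity 6@3: s1:15  s2:15  s3:11  s4:3  s5:3  s6:0 → peak 15
Activity 6@4: s1:15  s2:15  s3:8  s4:3  s5:3  s6:3 → peak 15
Best is Activity 6@3, peak 15.

15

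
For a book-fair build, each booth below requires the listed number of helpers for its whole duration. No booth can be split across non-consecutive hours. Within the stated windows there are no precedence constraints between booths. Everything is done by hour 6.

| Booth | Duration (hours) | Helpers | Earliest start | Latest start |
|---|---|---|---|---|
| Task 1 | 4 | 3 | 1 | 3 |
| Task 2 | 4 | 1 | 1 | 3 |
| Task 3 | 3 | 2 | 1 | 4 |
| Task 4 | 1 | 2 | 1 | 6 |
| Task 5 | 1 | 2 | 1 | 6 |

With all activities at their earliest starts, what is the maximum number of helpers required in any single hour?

10

Early-start schedule: Task 1@1, Task 2@1, Task 3@1, Task 4@1, Task 5@1.
Load per hour: hour 1: 10, hour 2: 6, hour 3: 6, hour 4: 4, hour 5: 0, hour 6: 0.
Peak is 10.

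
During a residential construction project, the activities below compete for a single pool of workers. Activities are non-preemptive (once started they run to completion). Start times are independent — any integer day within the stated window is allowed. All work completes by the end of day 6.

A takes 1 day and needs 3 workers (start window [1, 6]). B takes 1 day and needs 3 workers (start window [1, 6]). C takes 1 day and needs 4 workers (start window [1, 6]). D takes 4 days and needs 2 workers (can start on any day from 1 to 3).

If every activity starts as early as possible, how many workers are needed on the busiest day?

12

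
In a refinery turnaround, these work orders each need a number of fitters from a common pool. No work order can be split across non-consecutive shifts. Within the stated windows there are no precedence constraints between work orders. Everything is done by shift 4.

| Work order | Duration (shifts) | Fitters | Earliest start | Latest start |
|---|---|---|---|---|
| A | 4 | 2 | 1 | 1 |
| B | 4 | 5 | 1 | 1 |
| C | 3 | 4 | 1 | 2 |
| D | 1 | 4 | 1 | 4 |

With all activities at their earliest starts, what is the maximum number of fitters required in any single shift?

15

Early-start schedule: A@1, B@1, C@1, D@1.
Load per shift: shift 1: 15, shift 2: 11, shift 3: 11, shift 4: 7.
Peak is 15.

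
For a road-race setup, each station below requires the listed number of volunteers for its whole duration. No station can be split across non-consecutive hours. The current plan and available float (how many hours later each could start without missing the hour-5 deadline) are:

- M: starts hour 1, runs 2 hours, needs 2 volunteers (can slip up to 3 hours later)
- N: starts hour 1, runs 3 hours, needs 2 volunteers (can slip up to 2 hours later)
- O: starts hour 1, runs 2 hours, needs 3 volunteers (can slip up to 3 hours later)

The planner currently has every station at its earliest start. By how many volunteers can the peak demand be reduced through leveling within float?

Early-start peak: h1:7  h2:7  h3:2  h4:0  h5:0 ⇒ 7.
Leveled (M@1, N@1, O@4): h1:4  h2:4  h3:2  h4:3  h5:3 ⇒ 4.
Reduction 7 − 4 = 3.

3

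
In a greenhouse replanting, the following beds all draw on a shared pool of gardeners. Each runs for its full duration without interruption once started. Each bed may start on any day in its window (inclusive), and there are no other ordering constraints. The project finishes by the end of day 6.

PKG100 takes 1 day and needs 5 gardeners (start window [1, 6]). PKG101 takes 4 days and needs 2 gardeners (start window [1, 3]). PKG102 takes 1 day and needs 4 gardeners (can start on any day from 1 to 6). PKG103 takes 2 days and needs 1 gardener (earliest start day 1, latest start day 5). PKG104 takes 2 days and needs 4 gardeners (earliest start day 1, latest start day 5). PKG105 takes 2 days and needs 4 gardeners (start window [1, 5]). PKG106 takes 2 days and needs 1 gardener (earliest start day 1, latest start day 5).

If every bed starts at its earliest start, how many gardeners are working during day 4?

2

At early start, day 4 has: PKG101.
Demand: 2 = 2.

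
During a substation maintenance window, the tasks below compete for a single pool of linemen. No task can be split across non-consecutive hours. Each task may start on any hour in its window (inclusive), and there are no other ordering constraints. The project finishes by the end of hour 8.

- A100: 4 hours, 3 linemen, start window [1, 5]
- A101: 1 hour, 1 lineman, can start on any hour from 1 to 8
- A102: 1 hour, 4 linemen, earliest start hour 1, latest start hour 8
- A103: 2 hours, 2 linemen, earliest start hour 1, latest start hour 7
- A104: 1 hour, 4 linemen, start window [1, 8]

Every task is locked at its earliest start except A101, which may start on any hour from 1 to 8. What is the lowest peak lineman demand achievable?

13

A101@1: h1:14  h2:5  h3:3  h4:3  h5:0  h6:0  h7:0  h8:0 → peak 14
A101@2: h1:13  h2:6  h3:3  h4:3  h5:0  h6:0  h7:0  h8:0 → peak 13
A101@3: h1:13  h2:5  h3:4  h4:3  h5:0  h6:0  h7:0  h8:0 → peak 13
A101@4: h1:13  h2:5  h3:3  h4:4  h5:0  h6:0  h7:0  h8:0 → peak 13
A101@5: h1:13  h2:5  h3:3  h4:3  h5:1  h6:0  h7:0  h8:0 → peak 13
A101@6: h1:13  h2:5  h3:3  h4:3  h5:0  h6:1  h7:0  h8:0 → peak 13
A101@7: h1:13  h2:5  h3:3  h4:3  h5:0  h6:0  h7:1  h8:0 → peak 13
A101@8: h1:13  h2:5  h3:3  h4:3  h5:0  h6:0  h7:0  h8:1 → peak 13
Best is A101@2, peak 13.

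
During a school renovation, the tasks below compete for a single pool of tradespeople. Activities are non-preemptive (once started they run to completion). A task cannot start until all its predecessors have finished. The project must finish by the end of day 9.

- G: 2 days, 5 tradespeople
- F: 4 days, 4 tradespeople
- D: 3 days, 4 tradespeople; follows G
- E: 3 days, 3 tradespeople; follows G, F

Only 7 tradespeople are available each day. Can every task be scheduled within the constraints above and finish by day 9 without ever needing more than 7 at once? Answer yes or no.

Schedule G@1, F@3, D@7, E@7: d1:5  d2:5  d3:4  d4:4  d5:4  d6:4  d7:7  d8:7  d9:7 — peak 7 ≤ 7.

yes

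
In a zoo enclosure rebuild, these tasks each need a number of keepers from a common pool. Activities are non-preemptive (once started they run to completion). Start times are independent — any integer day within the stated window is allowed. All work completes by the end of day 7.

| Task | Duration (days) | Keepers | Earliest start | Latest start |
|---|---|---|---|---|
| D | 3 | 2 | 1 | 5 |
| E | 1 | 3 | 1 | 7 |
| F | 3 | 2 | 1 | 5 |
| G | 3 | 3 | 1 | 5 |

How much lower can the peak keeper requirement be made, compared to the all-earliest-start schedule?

6

Early-start peak: d1:10  d2:7  d3:7  d4:0  d5:0  d6:0  d7:0 ⇒ 10.
Leveled (D@1, E@4, F@1, G@5): d1:4  d2:4  d3:4  d4:3  d5:3  d6:3  d7:3 ⇒ 4.
Reduction 10 − 4 = 6.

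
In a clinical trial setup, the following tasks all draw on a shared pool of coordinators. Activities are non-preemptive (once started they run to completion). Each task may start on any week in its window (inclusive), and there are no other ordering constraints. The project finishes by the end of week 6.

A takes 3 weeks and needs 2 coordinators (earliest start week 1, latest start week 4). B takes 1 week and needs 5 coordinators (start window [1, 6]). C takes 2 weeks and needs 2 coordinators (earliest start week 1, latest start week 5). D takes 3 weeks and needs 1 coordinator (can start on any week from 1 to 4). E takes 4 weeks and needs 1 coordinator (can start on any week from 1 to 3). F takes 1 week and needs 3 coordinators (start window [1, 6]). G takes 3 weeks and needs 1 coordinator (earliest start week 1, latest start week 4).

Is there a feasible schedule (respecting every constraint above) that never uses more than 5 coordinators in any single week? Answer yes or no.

yes

Schedule A@1, B@6, C@1, D@3, E@1, F@5, G@3: w1:5  w2:5  w3:5  w4:3  w5:5  w6:5 — peak 5 ≤ 5.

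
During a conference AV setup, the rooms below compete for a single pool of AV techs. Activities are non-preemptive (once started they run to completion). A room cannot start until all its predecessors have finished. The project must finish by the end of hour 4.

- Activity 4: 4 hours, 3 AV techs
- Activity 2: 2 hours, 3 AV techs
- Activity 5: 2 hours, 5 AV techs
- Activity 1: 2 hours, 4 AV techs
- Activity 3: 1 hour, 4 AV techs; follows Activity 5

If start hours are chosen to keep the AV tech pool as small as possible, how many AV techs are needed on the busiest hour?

11

Early-start (Activity 4@1, Activity 2@1, Activity 5@1, Activity 1@1, Activity 3@3) gives peak 15: h1:15  h2:15  h3:7  h4:3.
Shift Activity 1→3.
Schedule Activity 4@1, Activity 2@1, Activity 5@1, Activity 1@3, Activity 3@3: h1:11  h2:11  h3:11  h4:7 — peak 11.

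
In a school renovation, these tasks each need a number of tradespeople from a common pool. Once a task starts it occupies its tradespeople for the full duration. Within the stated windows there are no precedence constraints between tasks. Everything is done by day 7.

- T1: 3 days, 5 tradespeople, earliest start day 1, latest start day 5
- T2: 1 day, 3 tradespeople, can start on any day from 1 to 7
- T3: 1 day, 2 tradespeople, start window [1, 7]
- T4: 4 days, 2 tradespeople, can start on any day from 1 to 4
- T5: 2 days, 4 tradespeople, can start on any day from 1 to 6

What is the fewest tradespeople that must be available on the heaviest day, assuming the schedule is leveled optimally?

Early-start (T1@1, T2@1, T3@1, T4@1, T5@1) gives peak 16: d1:16  d2:11  d3:7  d4:2  d5:0  d6:0  d7:0.
Shift T2→4, T3→5, T4→4, T5→6.
Schedule T1@1, T2@4, T3@5, T4@4, T5@6: d1:5  d2:5  d3:5  d4:5  d5:4  d6:6  d7:6 — peak 6.
Total tradesperson-days = 36 over 7 days ⇒ peak ≥ ⌈36/7⌉ = 6, so 6 is optimal.

6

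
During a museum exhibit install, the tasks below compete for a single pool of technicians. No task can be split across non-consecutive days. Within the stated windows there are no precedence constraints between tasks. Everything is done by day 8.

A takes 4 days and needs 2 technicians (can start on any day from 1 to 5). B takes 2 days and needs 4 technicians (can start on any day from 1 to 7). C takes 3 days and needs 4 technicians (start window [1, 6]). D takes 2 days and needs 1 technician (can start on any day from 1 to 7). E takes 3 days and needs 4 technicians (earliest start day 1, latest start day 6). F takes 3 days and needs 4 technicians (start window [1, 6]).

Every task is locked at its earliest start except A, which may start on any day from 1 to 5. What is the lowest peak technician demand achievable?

17

A@1: d1:19  d2:19  d3:14  d4:2  d5:0  d6:0  d7:0  d8:0 → peak 19
A@2: d1:17  d2:19  d3:14  d4:2  d5:2  d6:0  d7:0  d8:0 → peak 19
A@3: d1:17  d2:17  d3:14  d4:2  d5:2  d6:2  d7:0  d8:0 → peak 17
A@4: d1:17  d2:17  d3:12  d4:2  d5:2  d6:2  d7:2  d8:0 → peak 17
A@5: d1:17  d2:17  d3:12  d4:0  d5:2  d6:2  d7:2  d8:2 → peak 17
Best is A@3, peak 17.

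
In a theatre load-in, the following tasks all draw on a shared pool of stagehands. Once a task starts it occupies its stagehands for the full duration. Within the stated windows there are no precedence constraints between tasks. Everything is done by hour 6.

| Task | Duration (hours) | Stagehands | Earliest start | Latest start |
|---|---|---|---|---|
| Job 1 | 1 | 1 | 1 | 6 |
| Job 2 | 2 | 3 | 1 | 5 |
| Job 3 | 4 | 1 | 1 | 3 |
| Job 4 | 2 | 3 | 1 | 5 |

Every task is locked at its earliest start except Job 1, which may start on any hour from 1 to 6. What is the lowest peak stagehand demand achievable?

Job 1@1: h1:8  h2:7  h3:1  h4:1  h5:0  h6:0 → peak 8
Job 1@2: h1:7  h2:8  h3:1  h4:1  h5:0  h6:0 → peak 8
Job 1@3: h1:7  h2:7  h3:2  h4:1  h5:0  h6:0 → peak 7
Job 1@4: h1:7  h2:7  h3:1  h4:2  h5:0  h6:0 → peak 7
Job 1@5: h1:7  h2:7  h3:1  h4:1  h5:1  h6:0 → peak 7
Job 1@6: h1:7  h2:7  h3:1  h4:1  h5:0  h6:1 → peak 7
Best is Job 1@3, peak 7.

7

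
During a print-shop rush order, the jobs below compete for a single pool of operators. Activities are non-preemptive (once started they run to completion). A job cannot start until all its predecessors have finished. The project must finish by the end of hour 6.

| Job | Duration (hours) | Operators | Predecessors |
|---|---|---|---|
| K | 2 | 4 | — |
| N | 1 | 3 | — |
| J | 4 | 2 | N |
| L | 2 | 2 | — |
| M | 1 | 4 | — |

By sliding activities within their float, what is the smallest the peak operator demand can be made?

Early-start (K@1, N@1, J@2, L@1, M@1) gives peak 13: h1:13  h2:8  h3:2  h4:2  h5:2  h6:0.
Shift K→2, L→4, M→6.
Schedule K@2, N@1, J@2, L@4, M@6: h1:3  h2:6  h3:6  h4:4  h5:4  h6:4 — peak 6.

6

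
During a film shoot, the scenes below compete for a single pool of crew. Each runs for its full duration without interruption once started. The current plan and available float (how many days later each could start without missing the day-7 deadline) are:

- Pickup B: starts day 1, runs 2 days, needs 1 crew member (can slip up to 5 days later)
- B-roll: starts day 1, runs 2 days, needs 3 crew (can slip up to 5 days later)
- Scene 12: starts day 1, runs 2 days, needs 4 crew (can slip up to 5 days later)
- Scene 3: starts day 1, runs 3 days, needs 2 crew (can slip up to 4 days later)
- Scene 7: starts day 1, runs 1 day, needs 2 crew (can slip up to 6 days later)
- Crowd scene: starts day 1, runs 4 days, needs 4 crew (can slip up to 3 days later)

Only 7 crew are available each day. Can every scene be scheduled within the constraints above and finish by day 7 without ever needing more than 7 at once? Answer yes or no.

yes

Schedule Pickup B@1, B-roll@3, Scene 12@1, Scene 3@1, Scene 7@3, Crowd scene@4: d1:7  d2:7  d3:7  d4:7  d5:4  d6:4  d7:4 — peak 7 ≤ 7.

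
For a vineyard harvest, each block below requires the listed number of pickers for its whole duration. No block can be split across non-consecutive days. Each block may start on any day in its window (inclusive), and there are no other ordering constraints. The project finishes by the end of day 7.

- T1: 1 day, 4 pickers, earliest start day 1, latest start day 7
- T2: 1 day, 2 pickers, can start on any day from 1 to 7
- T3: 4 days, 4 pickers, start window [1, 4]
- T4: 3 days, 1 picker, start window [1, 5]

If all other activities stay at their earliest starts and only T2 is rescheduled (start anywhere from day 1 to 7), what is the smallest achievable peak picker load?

T2@1: d1:11  d2:5  d3:5  d4:4  d5:0  d6:0  d7:0 → peak 11
T2@2: d1:9  d2:7  d3:5  d4:4  d5:0  d6:0  d7:0 → peak 9
T2@3: d1:9  d2:5  d3:7  d4:4  d5:0  d6:0  d7:0 → peak 9
T2@4: d1:9  d2:5  d3:5  d4:6  d5:0  d6:0  d7:0 → peak 9
T2@5: d1:9  d2:5  d3:5  d4:4  d5:2  d6:0  d7:0 → peak 9
T2@6: d1:9  d2:5  d3:5  d4:4  d5:0  d6:2  d7:0 → peak 9
T2@7: d1:9  d2:5  d3:5  d4:4  d5:0  d6:0  d7:2 → peak 9
Best is T2@2, peak 9.

9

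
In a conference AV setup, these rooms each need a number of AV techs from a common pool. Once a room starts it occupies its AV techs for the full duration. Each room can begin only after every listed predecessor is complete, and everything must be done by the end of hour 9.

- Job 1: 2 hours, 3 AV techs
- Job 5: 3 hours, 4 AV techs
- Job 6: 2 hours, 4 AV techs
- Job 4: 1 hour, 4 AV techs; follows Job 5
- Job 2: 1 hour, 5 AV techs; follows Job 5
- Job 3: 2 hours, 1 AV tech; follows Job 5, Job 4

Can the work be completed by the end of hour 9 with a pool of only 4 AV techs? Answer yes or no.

Total AV tech-hours = 37; over 9 hours the average is 37/9 > 4, so some hour must exceed 4.

no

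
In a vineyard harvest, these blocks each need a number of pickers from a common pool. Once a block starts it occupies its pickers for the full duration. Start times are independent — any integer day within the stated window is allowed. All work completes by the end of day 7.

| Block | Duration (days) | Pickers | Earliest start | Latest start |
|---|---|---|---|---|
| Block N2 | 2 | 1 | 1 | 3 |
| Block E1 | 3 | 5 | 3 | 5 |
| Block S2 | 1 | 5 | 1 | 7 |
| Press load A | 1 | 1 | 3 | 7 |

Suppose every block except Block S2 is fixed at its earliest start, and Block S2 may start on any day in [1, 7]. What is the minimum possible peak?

6

Block S2@1: d1:6  d2:1  d3:6  d4:5  d5:5  d6:0  d7:0 → peak 6
Block S2@2: d1:1  d2:6  d3:6  d4:5  d5:5  d6:0  d7:0 → peak 6
Block S2@3: d1:1  d2:1  d3:11  d4:5  d5:5  d6:0  d7:0 → peak 11
Block S2@4: d1:1  d2:1  d3:6  d4:10  d5:5  d6:0  d7:0 → peak 10
Block S2@5: d1:1  d2:1  d3:6  d4:5  d5:10  d6:0  d7:0 → peak 10
Block S2@6: d1:1  d2:1  d3:6  d4:5  d5:5  d6:5  d7:0 → peak 6
Block S2@7: d1:1  d2:1  d3:6  d4:5  d5:5  d6:0  d7:5 → peak 6
Best is Block S2@1, peak 6.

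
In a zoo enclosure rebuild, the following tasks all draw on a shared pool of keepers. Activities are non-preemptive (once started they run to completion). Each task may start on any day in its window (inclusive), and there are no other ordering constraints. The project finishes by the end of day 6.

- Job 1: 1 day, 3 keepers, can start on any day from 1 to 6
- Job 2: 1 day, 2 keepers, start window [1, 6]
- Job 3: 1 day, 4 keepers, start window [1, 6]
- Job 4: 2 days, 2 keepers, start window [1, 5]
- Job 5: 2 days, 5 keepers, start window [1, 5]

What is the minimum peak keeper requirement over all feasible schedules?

Early-start (Job 1@1, Job 2@1, Job 3@1, Job 4@1, Job 5@1) gives peak 16: d1:16  d2:7  d3:0  d4:0  d5:0  d6:0.
Shift Job 3→2, Job 4→3, Job 5→5.
Schedule Job 1@1, Job 2@1, Job 3@2, Job 4@3, Job 5@5: d1:5  d2:4  d3:2  d4:2  d5:5  d6:5 — peak 5.

5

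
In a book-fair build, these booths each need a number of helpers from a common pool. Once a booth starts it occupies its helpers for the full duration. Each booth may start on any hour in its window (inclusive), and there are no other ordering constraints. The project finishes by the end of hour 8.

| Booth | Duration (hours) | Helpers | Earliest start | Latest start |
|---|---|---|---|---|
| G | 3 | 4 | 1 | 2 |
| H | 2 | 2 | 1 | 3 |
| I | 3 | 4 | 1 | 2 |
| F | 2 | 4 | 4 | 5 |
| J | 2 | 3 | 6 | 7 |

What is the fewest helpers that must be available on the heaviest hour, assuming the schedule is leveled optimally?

Schedule G@1, H@1, I@1, F@4, J@6: h1:10  h2:10  h3:8  h4:4  h5:4  h6:3  h7:3  h8:0 — peak 10.

10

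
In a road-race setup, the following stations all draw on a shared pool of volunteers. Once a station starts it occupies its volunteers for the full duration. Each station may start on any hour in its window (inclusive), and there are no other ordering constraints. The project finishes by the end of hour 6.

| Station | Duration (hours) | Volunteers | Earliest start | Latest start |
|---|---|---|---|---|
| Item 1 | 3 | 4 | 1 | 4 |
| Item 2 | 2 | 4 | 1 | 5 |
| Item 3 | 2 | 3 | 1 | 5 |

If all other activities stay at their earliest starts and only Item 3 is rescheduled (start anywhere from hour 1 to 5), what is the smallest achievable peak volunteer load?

8

Item 3@1: h1:11  h2:11  h3:4  h4:0  h5:0  h6:0 → peak 11
Item 3@2: h1:8  h2:11  h3:7  h4:0  h5:0  h6:0 → peak 11
Item 3@3: h1:8  h2:8  h3:7  h4:3  h5:0  h6:0 → peak 8
Item 3@4: h1:8  h2:8  h3:4  h4:3  h5:3  h6:0 → peak 8
Item 3@5: h1:8  h2:8  h3:4  h4:0  h5:3  h6:3 → peak 8
Best is Item 3@3, peak 8.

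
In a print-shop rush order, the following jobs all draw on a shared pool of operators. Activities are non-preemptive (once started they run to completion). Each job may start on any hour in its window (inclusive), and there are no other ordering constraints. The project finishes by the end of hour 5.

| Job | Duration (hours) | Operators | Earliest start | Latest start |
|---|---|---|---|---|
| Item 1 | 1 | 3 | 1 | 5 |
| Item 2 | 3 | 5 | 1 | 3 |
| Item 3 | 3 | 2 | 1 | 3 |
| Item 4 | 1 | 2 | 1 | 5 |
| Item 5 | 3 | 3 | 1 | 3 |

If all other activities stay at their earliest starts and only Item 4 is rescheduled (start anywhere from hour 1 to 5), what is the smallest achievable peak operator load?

13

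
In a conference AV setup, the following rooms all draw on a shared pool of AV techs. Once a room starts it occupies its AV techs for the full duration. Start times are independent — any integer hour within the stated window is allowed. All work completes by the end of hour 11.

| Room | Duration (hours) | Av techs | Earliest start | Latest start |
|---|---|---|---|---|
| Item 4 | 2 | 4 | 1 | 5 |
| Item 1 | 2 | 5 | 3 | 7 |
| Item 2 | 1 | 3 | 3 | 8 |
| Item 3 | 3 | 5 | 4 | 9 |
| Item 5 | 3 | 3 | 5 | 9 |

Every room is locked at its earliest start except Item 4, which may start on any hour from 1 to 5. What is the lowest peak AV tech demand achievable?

10

Item 4@1: h1:4  h2:4  h3:8  h4:10  h5:8  h6:8  h7:3  h8:0  h9:0  h10:0  h11:0 → peak 10
Item 4@2: h1:0  h2:4  h3:12  h4:10  h5:8  h6:8  h7:3  h8:0  h9:0  h10:0  h11:0 → peak 12
Item 4@3: h1:0  h2:0  h3:12  h4:14  h5:8  h6:8  h7:3  h8:0  h9:0  h10:0  h11:0 → peak 14
Item 4@4: h1:0  h2:0  h3:8  h4:14  h5:12  h6:8  h7:3  h8:0  h9:0  h10:0  h11:0 → peak 14
Item 4@5: h1:0  h2:0  h3:8  h4:10  h5:12  h6:12  h7:3  h8:0  h9:0  h10:0  h11:0 → peak 12
Best is Item 4@1, peak 10.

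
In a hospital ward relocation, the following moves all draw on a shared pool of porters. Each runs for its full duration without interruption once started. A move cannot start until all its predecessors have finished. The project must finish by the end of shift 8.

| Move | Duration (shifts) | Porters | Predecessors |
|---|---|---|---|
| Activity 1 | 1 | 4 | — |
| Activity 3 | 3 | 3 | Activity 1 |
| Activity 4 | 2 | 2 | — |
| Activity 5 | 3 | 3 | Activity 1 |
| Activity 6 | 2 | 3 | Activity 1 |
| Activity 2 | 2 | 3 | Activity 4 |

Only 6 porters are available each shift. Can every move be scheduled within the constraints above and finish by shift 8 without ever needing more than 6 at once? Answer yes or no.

Schedule Activity 1@1, Activity 3@2, Activity 4@1, Activity 5@3, Activity 6@5, Activity 2@6: s1:6  s2:5  s3:6  s4:6  s5:6  s6:6  s7:3  s8:0 — peak 6 ≤ 6.

yes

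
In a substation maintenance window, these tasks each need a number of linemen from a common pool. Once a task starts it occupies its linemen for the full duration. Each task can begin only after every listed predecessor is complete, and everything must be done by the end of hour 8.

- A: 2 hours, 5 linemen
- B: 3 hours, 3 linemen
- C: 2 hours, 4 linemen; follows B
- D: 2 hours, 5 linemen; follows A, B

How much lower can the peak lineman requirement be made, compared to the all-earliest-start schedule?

1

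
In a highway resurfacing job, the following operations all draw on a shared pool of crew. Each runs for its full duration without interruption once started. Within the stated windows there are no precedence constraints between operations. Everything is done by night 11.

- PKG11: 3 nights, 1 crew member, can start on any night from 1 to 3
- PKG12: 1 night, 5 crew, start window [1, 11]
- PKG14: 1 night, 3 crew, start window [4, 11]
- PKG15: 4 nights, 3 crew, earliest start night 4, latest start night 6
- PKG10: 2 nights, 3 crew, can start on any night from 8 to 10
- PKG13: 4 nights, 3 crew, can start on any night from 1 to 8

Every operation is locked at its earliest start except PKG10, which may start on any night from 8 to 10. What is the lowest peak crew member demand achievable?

PKG10@8: n1:9  n2:4  n3:4  n4:9  n5:3  n6:3  n7:3  n8:3  n9:3  n10:0  n11:0 → peak 9
PKG10@9: n1:9  n2:4  n3:4  n4:9  n5:3  n6:3  n7:3  n8:0  n9:3  n10:3  n11:0 → peak 9
PKG10@10: n1:9  n2:4  n3:4  n4:9  n5:3  n6:3  n7:3  n8:0  n9:0  n10:3  n11:3 → peak 9
Best is PKG10@8, peak 9.

9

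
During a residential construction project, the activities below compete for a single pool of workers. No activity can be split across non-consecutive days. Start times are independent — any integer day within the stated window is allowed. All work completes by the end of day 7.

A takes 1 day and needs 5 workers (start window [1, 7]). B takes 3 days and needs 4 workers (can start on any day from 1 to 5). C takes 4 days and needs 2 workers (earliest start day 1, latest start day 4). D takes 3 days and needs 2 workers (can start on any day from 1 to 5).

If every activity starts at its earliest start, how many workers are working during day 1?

At early start, day 1 has: A, B, C, D.
Demand: 5 + 4 + 2 + 2 = 13.

13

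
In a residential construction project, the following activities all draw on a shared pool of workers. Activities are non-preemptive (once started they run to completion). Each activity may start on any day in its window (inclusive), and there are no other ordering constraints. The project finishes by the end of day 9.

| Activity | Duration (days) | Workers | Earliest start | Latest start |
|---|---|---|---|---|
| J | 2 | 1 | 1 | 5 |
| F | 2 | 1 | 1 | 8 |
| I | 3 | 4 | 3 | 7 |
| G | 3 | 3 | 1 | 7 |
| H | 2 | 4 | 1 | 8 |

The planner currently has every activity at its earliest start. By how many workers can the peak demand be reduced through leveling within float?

Early-start peak: d1:9  d2:9  d3:7  d4:4  d5:4  d6:0  d7:0  d8:0  d9:0 ⇒ 9.
Leveled (J@1, F@3, I@5, G@1, H@8): d1:4  d2:4  d3:4  d4:1  d5:4  d6:4  d7:4  d8:4  d9:4 ⇒ 4.
Reduction 9 − 4 = 5.

5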